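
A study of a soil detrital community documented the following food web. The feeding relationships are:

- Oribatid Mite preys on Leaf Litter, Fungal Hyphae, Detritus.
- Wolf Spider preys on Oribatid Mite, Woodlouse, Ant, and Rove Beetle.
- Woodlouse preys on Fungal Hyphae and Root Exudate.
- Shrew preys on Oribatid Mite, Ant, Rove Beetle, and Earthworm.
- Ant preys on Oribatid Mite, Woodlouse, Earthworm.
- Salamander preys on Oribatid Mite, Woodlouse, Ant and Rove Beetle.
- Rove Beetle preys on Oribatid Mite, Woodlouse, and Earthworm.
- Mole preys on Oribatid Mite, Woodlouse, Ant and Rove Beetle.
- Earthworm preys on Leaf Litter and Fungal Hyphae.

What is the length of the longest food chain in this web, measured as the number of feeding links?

One longest chain: Detritus → Oribatid Mite → Ant → Wolf Spider.
It has 4 species and 3 links.

3 links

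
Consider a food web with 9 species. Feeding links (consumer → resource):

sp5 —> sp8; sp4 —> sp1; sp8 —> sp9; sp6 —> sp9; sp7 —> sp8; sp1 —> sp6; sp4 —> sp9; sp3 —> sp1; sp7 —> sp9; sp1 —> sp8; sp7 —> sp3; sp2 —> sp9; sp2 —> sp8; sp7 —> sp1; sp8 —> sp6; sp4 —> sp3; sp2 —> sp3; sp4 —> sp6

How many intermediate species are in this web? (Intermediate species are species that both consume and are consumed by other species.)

4

Intermediate species (has both prey and predators): sp6, sp8, sp1, sp3.
Count: 4.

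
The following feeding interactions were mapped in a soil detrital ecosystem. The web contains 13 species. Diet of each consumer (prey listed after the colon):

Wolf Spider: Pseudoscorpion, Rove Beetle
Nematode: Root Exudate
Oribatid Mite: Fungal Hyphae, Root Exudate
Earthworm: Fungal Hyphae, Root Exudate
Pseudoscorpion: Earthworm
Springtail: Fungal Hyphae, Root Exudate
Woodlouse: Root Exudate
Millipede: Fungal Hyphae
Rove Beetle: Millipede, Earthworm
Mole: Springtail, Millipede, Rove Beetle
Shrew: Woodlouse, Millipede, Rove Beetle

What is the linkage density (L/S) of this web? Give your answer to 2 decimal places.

L/S = 1.54

There are L = 20 links among S = 13 species.
L/S = 20/13 = 1.5385 ≈ 1.54.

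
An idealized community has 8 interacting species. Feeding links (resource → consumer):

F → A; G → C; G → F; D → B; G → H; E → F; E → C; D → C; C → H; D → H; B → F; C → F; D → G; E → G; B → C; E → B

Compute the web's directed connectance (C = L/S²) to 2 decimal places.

The web has S = 8 species and L = 16 feeding links.
C = L / S² = 16 / 64 = 0.2500 ≈ 0.25.

C = 0.25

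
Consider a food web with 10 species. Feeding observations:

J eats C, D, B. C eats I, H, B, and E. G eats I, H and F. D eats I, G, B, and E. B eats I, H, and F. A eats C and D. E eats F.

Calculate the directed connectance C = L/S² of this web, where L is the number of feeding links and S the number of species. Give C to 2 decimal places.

C = 0.20

The web has S = 10 species and L = 20 feeding links.
C = L / S² = 20 / 100 = 0.2000 ≈ 0.20.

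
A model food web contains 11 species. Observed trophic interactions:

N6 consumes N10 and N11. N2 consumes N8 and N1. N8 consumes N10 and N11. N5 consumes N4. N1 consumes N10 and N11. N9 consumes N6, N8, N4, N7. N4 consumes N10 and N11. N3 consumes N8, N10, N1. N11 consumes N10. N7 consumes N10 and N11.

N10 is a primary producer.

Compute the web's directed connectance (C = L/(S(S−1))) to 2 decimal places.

C = 0.19

The web has S = 11 species and L = 21 feeding links.
C = L / (S(S−1)) = 21 / 110 = 0.1909 ≈ 0.19.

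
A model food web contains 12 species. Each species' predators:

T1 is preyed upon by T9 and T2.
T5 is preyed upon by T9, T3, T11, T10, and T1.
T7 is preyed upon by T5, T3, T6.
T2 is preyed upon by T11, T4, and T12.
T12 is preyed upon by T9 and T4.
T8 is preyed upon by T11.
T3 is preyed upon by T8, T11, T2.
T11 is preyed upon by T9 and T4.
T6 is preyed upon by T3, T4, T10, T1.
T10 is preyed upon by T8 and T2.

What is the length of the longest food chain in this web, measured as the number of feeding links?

5 links

One longest chain: T7 → T6 → T1 → T2 → T11 → T9.
It has 6 species and 5 links.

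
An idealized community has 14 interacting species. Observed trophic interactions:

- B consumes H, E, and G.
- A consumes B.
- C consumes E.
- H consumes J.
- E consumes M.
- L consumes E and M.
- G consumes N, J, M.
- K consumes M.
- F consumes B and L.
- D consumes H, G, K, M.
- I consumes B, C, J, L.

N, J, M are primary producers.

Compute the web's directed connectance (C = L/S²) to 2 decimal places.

The web has S = 14 species and L = 23 feeding links.
C = L / S² = 23 / 196 = 0.1173 ≈ 0.12.

C = 0.12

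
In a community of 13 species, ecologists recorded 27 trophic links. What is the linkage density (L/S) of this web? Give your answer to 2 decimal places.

L/S = 2.08

There are L = 27 links among S = 13 species.
L/S = 27/13 = 2.0769 ≈ 2.08.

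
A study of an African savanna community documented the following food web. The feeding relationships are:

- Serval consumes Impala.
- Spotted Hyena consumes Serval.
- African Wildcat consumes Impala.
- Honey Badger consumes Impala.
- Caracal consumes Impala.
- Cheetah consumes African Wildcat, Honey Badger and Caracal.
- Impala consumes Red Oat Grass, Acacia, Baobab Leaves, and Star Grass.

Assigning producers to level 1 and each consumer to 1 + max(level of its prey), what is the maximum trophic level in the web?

4

Producers (level 1): Acacia, Star Grass, Red Oat Grass, Baobab Leaves.
Acacia → Impala → African Wildcat → Cheetah gives Cheetah level 4.
No species has a prey at level 4, so no species reaches level 5.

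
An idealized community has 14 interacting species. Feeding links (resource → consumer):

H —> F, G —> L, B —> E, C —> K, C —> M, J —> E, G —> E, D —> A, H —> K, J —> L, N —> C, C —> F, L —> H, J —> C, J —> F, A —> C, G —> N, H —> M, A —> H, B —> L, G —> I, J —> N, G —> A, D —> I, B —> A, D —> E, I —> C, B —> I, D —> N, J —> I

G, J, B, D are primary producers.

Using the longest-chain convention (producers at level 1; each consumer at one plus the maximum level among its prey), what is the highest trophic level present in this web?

4

Producers (level 1): G, J, B, D.
G → I → C → M gives M level 4.
No species has a prey at level 4, so no species reaches level 5.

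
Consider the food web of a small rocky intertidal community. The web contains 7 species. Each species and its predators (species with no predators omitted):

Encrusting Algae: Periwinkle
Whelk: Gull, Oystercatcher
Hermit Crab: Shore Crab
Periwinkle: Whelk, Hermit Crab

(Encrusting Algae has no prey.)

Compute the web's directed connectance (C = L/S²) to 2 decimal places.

The web has S = 7 species and L = 6 feeding links.
C = L / S² = 6 / 49 = 0.1224 ≈ 0.12.

C = 0.12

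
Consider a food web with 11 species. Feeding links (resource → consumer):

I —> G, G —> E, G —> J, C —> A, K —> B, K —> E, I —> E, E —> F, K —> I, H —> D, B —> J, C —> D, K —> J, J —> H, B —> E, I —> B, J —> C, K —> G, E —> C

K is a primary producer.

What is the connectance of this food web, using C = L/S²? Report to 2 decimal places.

C = 0.16

The web has S = 11 species and L = 19 feeding links.
C = L / S² = 19 / 121 = 0.1570 ≈ 0.16.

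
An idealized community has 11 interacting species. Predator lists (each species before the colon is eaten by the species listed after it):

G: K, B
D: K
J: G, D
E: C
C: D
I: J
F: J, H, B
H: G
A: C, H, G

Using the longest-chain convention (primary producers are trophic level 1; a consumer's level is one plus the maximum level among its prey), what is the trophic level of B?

F is a producer → level 1.
J eats F (level 1); other prey at levels: I 1 → level 2.
G eats J (level 2); other prey at levels: A 1, H 2 → level 3.
B eats G (level 3); other prey at levels: F 1 → level 4.

Trophic level 4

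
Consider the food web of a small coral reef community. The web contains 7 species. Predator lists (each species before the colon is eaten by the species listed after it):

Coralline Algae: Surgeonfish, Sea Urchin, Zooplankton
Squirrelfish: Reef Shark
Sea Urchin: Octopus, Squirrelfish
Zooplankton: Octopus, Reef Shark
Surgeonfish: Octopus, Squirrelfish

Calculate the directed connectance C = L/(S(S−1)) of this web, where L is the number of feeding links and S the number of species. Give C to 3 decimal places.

C = 0.238

The web has S = 7 species and L = 10 feeding links.
C = L / (S(S−1)) = 10 / 42 = 0.2381 ≈ 0.238.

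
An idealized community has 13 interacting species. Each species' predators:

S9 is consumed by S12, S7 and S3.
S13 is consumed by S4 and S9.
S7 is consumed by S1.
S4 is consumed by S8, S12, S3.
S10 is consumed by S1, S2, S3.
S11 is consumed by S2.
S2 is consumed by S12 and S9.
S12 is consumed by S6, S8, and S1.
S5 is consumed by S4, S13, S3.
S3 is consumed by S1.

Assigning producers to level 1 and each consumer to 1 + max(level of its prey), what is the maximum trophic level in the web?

5

Producers (level 1): S10, S5, S11.
S5 → S13 → S4 → S12 → S6 gives S6 level 5.
No species has a prey at level 5, so no species reaches level 6.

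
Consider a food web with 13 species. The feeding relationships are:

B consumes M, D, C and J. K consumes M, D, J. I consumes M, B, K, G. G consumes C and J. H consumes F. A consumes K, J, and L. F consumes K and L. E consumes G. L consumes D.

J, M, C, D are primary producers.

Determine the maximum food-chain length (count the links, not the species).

3 links

One longest chain: D → L → F → H.
It has 4 species and 3 links.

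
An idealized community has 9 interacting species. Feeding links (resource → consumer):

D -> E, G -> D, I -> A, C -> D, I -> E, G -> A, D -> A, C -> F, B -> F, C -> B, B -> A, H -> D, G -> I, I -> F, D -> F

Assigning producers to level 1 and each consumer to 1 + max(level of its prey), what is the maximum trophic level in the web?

Producers (level 1): C, G, H.
C → B → A gives A level 3.
No species has a prey at level 3, so no species reaches level 4.

3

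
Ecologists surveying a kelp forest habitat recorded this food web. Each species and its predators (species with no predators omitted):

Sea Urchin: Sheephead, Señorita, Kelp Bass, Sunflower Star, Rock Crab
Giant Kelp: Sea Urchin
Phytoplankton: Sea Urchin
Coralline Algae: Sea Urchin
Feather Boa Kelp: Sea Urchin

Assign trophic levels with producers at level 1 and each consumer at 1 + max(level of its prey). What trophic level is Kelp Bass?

Coralline Algae is a producer → level 1.
Sea Urchin eats Coralline Algae (level 1); other prey at levels: Giant Kelp 1, Phytoplankton 1, Feather Boa Kelp 1 → level 2.
Kelp Bass eats Sea Urchin → level 3.

Trophic level 3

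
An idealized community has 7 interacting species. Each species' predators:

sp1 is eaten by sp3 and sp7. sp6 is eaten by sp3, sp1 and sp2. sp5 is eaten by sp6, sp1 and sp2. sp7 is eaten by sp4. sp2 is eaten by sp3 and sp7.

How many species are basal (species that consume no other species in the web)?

Basal species (no prey listed): sp5.
Count: 1.

1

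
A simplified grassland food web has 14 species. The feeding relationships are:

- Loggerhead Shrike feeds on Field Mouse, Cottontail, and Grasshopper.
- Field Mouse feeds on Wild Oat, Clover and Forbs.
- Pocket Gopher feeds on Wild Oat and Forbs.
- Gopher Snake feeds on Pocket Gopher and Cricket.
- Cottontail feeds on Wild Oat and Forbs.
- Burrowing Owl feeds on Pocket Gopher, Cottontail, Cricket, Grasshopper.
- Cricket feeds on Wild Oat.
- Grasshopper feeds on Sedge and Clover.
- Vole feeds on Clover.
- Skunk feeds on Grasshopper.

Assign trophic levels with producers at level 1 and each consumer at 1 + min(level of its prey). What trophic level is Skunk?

Clover is a producer → level 1.
Grasshopper eats Clover → level 2.
Skunk eats Grasshopper → level 3.
No prey of Skunk is below level 2, so 3 is the minimum.

Trophic level 3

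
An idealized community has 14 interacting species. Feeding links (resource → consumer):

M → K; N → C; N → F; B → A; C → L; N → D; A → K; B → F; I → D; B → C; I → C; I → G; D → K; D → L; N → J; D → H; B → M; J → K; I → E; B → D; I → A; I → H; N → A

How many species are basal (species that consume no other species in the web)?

Basal species (no prey listed): I, B, N.
Count: 3.

3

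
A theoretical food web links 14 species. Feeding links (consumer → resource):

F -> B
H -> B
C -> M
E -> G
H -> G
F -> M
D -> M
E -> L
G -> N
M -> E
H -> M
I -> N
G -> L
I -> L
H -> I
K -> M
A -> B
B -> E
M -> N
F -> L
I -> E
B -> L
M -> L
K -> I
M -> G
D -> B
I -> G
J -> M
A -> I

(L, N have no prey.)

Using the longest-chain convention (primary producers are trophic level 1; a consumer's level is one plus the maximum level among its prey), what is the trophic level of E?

L is a producer → level 1.
G eats L (level 1); other prey at levels: N 1 → level 2.
E eats G (level 2); other prey at levels: L 1 → level 3.

Trophic level 3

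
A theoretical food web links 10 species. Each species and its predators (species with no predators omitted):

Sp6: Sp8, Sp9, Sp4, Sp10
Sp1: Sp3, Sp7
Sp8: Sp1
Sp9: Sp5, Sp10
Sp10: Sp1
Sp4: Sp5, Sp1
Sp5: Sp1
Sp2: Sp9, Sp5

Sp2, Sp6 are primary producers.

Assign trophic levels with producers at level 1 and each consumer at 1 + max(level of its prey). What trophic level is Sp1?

Trophic level 4

Sp2 is a producer → level 1.
Sp9 eats Sp2 (level 1); other prey at levels: Sp6 1 → level 2.
Sp5 eats Sp9 (level 2); other prey at levels: Sp2 1, Sp4 2 → level 3.
Sp1 eats Sp5 (level 3); other prey at levels: Sp8 2, Sp4 2, Sp10 3 → level 4.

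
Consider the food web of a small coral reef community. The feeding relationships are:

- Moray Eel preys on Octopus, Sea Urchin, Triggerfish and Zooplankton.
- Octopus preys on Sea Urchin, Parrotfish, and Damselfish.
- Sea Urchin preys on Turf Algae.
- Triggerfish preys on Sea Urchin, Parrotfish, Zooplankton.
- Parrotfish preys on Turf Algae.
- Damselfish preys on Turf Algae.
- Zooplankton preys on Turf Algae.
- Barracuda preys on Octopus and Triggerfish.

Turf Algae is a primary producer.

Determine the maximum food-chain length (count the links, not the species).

3 links

One longest chain: Turf Algae → Sea Urchin → Octopus → Moray Eel.
It has 4 species and 3 links.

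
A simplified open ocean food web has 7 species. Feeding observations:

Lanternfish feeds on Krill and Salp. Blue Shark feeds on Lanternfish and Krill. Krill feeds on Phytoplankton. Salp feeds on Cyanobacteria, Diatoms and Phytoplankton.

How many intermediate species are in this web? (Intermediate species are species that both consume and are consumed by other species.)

Intermediate species (has both prey and predators): Krill, Salp, Lanternfish.
Count: 3.

3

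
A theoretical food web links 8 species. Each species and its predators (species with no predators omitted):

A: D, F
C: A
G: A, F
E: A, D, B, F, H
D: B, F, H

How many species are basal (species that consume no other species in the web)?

3

Basal species (no prey listed): G, C, E.
Count: 3.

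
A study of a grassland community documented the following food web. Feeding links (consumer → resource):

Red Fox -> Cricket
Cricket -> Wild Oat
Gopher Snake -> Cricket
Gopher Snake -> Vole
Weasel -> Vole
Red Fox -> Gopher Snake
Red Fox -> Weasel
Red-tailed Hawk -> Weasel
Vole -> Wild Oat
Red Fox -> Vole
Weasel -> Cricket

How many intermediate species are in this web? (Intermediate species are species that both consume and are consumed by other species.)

Intermediate species (has both prey and predators): Vole, Cricket, Gopher Snake, Weasel.
Count: 4.

4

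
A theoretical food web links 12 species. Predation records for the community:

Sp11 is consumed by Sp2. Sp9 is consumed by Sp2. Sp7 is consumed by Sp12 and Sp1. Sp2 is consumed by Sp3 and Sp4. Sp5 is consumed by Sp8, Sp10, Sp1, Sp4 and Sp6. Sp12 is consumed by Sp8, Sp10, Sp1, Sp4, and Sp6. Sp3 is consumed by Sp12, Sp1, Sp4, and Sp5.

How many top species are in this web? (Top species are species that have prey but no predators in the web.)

Top species (has prey, but nothing eats it): Sp6, Sp1, Sp4, Sp8, Sp10.
Count: 5.

5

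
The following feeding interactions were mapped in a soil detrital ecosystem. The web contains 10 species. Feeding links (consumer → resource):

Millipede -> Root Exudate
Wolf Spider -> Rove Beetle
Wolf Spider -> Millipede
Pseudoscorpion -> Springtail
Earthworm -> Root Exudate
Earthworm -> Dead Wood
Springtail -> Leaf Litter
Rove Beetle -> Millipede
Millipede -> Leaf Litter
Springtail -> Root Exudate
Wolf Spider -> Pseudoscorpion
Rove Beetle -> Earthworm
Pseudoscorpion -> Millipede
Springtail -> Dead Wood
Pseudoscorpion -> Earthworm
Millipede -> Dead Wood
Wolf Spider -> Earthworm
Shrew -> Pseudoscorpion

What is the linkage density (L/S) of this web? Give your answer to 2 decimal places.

There are L = 18 links among S = 10 species.
L/S = 18/10 = 1.8000 ≈ 1.80.

L/S = 1.80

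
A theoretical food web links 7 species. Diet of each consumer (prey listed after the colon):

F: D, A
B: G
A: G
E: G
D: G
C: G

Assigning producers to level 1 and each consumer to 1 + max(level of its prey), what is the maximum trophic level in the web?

Producers (level 1): G.
G → D → F gives F level 3.
No species has a prey at level 3, so no species reaches level 4.

3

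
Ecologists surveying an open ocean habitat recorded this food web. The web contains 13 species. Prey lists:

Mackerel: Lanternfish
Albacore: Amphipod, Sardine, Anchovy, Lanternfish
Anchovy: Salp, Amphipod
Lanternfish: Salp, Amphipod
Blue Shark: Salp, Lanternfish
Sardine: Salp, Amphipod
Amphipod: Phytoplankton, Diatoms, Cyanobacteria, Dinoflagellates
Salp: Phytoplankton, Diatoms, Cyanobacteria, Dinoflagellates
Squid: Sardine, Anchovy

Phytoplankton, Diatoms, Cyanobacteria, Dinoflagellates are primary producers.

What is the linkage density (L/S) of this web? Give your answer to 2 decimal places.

L/S = 1.77

There are L = 23 links among S = 13 species.
L/S = 23/13 = 1.7692 ≈ 1.77.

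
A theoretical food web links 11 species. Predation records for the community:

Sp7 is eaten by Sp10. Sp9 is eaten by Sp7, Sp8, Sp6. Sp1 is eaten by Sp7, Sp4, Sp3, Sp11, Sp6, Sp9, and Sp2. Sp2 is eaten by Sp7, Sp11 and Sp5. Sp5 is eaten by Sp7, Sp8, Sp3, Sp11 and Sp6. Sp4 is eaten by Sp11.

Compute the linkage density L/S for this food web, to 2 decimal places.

L/S = 1.82

There are L = 20 links among S = 11 species.
L/S = 20/11 = 1.8182 ≈ 1.82.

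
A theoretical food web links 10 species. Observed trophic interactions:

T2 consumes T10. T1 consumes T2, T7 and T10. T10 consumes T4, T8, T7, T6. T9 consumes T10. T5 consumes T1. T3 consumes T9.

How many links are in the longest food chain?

4 links

One longest chain: T7 → T10 → T2 → T1 → T5.
It has 5 species and 4 links.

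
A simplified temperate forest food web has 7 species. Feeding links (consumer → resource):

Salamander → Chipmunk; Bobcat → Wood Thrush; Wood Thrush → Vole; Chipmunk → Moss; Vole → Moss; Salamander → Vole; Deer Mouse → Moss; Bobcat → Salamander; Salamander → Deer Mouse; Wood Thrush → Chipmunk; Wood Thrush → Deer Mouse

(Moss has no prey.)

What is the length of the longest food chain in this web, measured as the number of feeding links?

3 links

One longest chain: Moss → Vole → Wood Thrush → Bobcat.
It has 4 species and 3 links.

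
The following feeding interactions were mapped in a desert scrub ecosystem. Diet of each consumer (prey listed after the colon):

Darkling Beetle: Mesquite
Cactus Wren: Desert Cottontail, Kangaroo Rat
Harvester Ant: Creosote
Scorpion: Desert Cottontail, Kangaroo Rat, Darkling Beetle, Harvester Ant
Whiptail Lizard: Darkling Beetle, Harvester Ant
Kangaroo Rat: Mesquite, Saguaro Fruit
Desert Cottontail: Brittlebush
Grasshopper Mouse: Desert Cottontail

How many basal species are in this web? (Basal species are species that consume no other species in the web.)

4

Basal species (no prey listed): Mesquite, Brittlebush, Saguaro Fruit, Creosote.
Count: 4.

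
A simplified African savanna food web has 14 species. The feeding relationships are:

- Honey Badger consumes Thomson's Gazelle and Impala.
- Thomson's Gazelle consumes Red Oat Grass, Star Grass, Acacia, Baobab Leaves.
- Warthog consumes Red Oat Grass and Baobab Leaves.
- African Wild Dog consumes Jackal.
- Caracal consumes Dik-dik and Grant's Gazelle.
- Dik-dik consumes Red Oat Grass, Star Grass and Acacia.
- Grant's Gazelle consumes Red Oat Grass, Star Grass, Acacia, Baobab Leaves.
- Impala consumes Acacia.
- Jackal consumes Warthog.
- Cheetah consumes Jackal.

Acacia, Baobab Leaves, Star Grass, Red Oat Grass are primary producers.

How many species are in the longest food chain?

One longest chain: Baobab Leaves → Warthog → Jackal → African Wild Dog.
It has 4 species and 3 links.

4 species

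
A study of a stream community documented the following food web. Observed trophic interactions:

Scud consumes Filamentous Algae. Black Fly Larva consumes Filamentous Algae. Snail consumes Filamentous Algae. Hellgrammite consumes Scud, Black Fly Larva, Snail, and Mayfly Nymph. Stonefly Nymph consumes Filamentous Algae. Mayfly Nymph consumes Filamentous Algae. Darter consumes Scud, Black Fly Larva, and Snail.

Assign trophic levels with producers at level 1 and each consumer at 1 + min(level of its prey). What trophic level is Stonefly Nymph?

Filamentous Algae is a producer → level 1.
Stonefly Nymph eats Filamentous Algae → level 2.

Trophic level 2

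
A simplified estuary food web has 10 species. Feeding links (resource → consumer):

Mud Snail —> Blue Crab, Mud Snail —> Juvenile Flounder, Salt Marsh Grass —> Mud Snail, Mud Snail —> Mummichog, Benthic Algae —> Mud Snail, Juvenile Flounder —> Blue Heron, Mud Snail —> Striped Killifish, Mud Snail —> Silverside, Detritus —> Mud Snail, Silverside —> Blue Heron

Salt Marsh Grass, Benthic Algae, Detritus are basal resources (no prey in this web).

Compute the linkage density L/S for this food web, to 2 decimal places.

L/S = 1.00

There are L = 10 links among S = 10 species.
L/S = 10/10 = 1.0000 ≈ 1.00.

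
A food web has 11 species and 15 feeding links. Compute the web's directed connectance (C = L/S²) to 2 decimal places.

C = 0.12

The web has S = 11 species and L = 15 feeding links.
C = L / S² = 15 / 121 = 0.1240 ≈ 0.12.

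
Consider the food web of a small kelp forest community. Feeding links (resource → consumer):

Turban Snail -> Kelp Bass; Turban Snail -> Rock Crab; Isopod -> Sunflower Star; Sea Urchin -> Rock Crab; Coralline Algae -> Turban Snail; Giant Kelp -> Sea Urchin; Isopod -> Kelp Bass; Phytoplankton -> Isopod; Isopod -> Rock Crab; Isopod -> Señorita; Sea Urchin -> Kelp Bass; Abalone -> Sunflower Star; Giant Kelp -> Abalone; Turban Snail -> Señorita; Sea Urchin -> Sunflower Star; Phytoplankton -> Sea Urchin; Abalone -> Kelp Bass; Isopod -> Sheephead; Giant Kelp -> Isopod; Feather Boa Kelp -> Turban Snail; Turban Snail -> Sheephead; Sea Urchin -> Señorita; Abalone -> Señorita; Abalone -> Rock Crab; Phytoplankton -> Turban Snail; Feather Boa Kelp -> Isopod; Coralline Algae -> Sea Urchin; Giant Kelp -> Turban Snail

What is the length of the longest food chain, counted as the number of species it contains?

3 species

One longest chain: Giant Kelp → Abalone → Rock Crab.
It has 3 species and 2 links.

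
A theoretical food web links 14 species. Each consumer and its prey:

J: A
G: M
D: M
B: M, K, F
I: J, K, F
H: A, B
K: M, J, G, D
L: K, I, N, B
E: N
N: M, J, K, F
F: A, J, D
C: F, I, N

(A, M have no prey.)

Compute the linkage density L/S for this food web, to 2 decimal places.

L/S = 2.14

There are L = 30 links among S = 14 species.
L/S = 30/14 = 2.1429 ≈ 2.14.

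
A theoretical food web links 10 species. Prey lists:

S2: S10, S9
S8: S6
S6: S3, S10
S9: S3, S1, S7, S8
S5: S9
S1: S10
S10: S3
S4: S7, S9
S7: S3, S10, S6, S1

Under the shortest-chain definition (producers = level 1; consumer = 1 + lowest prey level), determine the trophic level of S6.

S3 is a producer → level 1.
S6 eats S3 → level 2.

Trophic level 2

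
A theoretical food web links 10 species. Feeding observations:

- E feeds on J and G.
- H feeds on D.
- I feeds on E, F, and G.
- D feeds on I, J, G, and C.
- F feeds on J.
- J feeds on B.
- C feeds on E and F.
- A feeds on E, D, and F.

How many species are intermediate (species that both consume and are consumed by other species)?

Intermediate species (has both prey and predators): J, E, F, C, I, D.
Count: 6.

6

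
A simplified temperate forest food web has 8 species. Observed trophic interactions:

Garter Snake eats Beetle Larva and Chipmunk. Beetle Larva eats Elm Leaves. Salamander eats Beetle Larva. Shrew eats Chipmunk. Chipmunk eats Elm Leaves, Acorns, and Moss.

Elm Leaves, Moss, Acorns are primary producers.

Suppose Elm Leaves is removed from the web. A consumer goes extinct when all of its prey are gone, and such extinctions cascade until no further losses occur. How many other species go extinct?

Remove Elm Leaves.
Round 1: Beetle Larva (all prey gone) → extinct.
Round 2: Salamander (all prey gone) → extinct.
No further losses. Total secondary extinctions: 2.

2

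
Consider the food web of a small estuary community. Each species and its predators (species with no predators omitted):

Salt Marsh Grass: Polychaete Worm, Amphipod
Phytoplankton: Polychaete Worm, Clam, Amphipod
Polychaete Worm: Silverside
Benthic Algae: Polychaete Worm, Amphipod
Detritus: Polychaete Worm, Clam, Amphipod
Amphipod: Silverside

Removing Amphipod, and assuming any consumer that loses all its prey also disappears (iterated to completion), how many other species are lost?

0

Remove Amphipod.
Every predator of it retains at least one other prey: Silverside still has Polychaete Worm.
No consumer loses all prey, so no secondary extinctions occur.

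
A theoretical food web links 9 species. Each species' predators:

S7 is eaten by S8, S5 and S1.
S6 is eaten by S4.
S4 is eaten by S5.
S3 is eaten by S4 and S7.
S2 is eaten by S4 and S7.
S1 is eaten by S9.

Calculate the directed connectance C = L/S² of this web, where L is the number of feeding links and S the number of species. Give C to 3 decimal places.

The web has S = 9 species and L = 10 feeding links.
C = L / S² = 10 / 81 = 0.1235 ≈ 0.123.

C = 0.123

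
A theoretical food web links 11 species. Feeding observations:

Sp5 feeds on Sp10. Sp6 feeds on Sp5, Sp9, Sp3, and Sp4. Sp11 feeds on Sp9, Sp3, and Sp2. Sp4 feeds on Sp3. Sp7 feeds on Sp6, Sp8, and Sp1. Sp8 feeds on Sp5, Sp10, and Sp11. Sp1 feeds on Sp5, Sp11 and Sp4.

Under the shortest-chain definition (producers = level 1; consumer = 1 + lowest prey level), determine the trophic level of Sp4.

Trophic level 2

Sp3 is a producer → level 1.
Sp4 eats Sp3 → level 2.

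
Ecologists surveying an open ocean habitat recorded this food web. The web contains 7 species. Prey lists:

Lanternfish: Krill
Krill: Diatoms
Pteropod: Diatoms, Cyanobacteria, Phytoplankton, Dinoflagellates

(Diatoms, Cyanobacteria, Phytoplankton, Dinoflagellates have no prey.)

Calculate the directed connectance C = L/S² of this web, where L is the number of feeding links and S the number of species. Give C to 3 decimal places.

The web has S = 7 species and L = 6 feeding links.
C = L / S² = 6 / 49 = 0.1224 ≈ 0.122.

C = 0.122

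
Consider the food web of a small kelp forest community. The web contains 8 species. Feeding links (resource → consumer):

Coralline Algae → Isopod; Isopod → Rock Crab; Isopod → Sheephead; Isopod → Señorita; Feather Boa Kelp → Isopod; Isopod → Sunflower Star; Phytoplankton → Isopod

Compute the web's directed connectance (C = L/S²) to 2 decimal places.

The web has S = 8 species and L = 7 feeding links.
C = L / S² = 7 / 64 = 0.1094 ≈ 0.11.

C = 0.11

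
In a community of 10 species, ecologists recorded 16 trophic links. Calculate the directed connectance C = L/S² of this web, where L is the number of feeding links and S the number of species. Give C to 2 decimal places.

The web has S = 10 species and L = 16 feeding links.
C = L / S² = 16 / 100 = 0.1600 ≈ 0.16.

C = 0.16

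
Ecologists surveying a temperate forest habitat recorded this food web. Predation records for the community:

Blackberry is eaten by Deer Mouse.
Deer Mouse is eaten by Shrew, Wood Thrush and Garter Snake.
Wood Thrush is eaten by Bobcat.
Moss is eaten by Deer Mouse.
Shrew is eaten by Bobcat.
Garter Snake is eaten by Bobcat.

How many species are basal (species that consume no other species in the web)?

2

Basal species (no prey listed): Blackberry, Moss.
Count: 2.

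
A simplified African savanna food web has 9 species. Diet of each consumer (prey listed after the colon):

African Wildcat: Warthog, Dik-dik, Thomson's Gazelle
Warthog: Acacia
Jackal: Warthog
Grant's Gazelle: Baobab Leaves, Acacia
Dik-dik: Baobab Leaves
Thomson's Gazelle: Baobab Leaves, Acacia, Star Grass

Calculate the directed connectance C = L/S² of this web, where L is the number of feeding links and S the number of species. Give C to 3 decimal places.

The web has S = 9 species and L = 11 feeding links.
C = L / S² = 11 / 81 = 0.1358 ≈ 0.136.

C = 0.136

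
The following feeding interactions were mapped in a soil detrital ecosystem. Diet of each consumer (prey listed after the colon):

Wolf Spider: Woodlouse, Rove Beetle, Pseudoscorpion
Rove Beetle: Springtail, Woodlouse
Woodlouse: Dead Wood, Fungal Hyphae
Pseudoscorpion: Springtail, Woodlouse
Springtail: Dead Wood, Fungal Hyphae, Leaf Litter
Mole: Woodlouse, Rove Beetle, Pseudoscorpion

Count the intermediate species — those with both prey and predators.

4

Intermediate species (has both prey and predators): Springtail, Woodlouse, Rove Beetle, Pseudoscorpion.
Count: 4.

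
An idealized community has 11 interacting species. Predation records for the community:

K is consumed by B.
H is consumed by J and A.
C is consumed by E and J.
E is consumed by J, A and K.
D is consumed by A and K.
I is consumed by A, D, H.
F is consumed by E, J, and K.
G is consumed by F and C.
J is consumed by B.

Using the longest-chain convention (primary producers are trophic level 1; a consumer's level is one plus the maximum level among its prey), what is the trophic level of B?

Trophic level 5

G is a producer → level 1.
C eats G → level 2.
E eats C (level 2); other prey at levels: F 2 → level 3.
K eats E (level 3); other prey at levels: F 2, D 2 → level 4.
B eats K (level 4); other prey at levels: J 4 → level 5.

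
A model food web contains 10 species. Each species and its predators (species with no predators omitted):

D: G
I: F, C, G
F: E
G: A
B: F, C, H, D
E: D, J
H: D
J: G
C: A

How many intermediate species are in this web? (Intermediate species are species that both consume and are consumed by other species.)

7

Intermediate species (has both prey and predators): F, C, H, E, D, J, G.
Count: 7.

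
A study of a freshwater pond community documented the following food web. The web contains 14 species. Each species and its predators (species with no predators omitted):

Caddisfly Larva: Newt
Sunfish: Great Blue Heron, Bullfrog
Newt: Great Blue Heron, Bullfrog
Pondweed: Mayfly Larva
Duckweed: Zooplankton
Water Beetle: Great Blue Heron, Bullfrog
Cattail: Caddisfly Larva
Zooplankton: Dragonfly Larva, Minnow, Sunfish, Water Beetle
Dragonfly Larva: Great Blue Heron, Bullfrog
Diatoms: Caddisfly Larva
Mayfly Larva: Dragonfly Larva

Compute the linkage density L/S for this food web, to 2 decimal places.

L/S = 1.29

There are L = 18 links among S = 14 species.
L/S = 18/14 = 1.2857 ≈ 1.29.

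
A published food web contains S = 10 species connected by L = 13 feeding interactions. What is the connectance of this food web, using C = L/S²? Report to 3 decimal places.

C = 0.130

The web has S = 10 species and L = 13 feeding links.
C = L / S² = 13 / 100 = 0.1300 ≈ 0.130.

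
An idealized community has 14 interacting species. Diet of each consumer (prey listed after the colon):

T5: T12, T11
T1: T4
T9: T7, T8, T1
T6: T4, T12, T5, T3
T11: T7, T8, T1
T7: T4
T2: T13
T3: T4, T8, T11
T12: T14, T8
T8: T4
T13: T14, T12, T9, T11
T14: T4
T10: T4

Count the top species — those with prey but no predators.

3

Top species (has prey, but nothing eats it): T10, T2, T6.
Count: 3.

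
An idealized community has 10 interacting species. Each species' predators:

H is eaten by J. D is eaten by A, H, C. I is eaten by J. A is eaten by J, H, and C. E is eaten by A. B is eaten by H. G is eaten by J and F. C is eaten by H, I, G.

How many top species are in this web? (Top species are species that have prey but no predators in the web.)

Top species (has prey, but nothing eats it): J, F.
Count: 2.

2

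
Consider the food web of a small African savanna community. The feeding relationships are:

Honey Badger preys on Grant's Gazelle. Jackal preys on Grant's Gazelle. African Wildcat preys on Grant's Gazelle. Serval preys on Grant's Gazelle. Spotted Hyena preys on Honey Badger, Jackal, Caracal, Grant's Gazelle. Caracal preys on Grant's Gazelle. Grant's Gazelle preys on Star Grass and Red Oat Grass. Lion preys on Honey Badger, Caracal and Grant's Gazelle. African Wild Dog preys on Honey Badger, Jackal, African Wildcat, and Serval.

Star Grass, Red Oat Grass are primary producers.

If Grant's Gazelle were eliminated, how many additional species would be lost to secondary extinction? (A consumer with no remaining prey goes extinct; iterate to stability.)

8

Remove Grant's Gazelle.
Round 1: African Wildcat (all prey gone), Caracal (all prey gone), Serval (all prey gone), Honey Badger (all prey gone), Jackal (all prey gone) → extinct.
Round 2: Lion (all prey gone), African Wild Dog (all prey gone), Spotted Hyena (all prey gone) → extinct.
No further losses. Total secondary extinctions: 8.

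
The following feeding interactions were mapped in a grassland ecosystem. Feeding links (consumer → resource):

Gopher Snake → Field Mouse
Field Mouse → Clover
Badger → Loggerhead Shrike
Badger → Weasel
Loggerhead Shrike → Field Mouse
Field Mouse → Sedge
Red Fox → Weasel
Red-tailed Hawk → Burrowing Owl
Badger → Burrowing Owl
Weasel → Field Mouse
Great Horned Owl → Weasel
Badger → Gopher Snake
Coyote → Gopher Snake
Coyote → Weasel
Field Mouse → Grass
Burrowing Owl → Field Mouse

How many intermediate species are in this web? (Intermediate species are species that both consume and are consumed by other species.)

Intermediate species (has both prey and predators): Field Mouse, Burrowing Owl, Loggerhead Shrike, Gopher Snake, Weasel.
Count: 5.

5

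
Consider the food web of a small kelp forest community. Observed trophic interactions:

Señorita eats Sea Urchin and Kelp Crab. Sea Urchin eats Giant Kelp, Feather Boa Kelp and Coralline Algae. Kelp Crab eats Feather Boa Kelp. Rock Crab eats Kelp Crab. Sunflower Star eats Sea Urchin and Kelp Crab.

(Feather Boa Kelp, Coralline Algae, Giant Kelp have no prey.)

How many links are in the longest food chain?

One longest chain: Feather Boa Kelp → Kelp Crab → Rock Crab.
It has 3 species and 2 links.

2 links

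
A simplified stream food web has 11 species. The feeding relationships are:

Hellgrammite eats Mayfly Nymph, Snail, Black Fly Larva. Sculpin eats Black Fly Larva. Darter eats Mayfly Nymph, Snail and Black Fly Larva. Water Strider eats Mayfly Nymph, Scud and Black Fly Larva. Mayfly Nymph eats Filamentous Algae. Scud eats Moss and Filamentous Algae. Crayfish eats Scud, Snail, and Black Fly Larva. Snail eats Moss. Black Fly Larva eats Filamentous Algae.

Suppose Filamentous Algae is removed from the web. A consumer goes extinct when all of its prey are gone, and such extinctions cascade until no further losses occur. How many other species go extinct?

3

Remove Filamentous Algae.
Round 1: Mayfly Nymph (all prey gone), Black Fly Larva (all prey gone) → extinct.
Round 2: Sculpin (all prey gone) → extinct.
No further losses. Total secondary extinctions: 3.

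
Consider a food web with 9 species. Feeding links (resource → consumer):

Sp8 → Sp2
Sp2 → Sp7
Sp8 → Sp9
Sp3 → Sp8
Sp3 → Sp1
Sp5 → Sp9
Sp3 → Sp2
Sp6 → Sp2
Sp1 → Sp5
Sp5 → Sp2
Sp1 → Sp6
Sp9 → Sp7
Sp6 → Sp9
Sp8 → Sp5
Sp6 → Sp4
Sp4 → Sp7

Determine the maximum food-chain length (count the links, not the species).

One longest chain: Sp3 → Sp1 → Sp6 → Sp2 → Sp7.
It has 5 species and 4 links.

4 links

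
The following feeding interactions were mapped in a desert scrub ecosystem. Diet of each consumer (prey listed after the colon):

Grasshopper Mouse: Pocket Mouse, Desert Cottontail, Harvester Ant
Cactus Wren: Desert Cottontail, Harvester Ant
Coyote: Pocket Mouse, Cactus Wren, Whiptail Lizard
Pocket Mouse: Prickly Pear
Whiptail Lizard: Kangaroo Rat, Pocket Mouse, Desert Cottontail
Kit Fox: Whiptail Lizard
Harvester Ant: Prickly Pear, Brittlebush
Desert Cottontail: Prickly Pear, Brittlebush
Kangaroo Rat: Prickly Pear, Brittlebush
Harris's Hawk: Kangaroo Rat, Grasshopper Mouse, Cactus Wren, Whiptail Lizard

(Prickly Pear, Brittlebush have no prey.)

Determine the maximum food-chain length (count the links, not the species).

3 links

One longest chain: Prickly Pear → Kangaroo Rat → Whiptail Lizard → Kit Fox.
It has 4 species and 3 links.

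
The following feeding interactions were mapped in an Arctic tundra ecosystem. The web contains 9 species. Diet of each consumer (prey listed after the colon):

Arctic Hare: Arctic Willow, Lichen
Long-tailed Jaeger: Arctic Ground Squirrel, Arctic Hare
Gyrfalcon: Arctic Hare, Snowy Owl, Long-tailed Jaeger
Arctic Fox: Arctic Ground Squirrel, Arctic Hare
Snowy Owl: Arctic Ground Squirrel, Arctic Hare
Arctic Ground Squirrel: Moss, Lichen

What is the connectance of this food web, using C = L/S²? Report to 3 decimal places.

The web has S = 9 species and L = 13 feeding links.
C = L / S² = 13 / 81 = 0.1605 ≈ 0.160.

C = 0.160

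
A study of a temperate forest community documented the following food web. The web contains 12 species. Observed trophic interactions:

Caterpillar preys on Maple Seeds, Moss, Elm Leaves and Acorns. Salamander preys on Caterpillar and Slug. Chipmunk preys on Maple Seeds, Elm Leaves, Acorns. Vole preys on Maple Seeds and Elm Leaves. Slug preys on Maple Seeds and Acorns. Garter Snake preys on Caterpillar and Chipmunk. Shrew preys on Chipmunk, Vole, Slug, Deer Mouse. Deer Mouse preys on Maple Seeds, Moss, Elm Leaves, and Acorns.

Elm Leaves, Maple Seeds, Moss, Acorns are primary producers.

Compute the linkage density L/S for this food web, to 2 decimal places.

L/S = 1.92

There are L = 23 links among S = 12 species.
L/S = 23/12 = 1.9167 ≈ 1.92.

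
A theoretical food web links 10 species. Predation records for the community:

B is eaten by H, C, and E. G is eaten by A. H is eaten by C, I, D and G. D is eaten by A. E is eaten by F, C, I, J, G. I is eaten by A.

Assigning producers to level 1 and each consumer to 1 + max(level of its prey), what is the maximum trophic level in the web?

4

Producers (level 1): B.
B → H → D → A gives A level 4.
No species has a prey at level 4, so no species reaches level 5.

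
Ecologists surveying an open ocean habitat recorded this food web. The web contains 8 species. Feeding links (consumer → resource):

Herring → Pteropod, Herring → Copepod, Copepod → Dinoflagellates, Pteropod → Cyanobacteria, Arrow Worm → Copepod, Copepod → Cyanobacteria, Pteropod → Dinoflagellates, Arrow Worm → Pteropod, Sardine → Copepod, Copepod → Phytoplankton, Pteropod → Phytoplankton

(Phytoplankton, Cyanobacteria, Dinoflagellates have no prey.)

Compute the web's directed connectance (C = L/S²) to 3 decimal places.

C = 0.172

The web has S = 8 species and L = 11 feeding links.
C = L / S² = 11 / 64 = 0.1719 ≈ 0.172.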